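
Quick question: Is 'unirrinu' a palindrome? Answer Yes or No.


Forward: 'unirrinu'
Reversed: 'unirrinu'
They are identical.

Yes


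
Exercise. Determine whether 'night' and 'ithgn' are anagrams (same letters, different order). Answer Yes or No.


Sorted letters of 'night': 'ghint'
Sorted letters of 'ithgn': 'ghint'
They match.

Yes


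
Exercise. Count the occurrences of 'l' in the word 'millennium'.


Letter 'l' in 'millennium': found at position(s) 3, 4 = 2 occurrence(s).

2


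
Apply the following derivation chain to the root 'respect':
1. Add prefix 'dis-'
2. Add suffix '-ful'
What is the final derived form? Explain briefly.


Step 1: Add prefix 'dis-' to 'respect' = 'disrespect'
Step 2: Add suffix '-ful' to 'disrespect' = 'disrespectful'

disrespectful


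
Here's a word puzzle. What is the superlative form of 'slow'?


Apply superlative formation (add -est): 'slow' -> 'slowest'.

slowest


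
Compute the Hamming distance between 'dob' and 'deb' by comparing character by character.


Alignment:
Position 1: 'd' vs 'd' = match
Position 2: 'o' vs 'e' = DIFFER
Position 3: 'b' vs 'b' = match
Total differences: 1

1


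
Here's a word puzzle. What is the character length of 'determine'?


Spell out 'determine' and number each letter: d(1), e(2), t(3), e(4), r(5), m(6), i(7), n(8), e(9). Total: 9 letters.

9


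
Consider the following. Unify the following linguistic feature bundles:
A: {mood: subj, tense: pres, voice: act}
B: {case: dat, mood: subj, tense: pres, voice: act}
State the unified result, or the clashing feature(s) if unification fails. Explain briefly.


Compare features:
case: A=_ vs B=dat -> unified: dat
mood: A=subj vs B=subj -> unified: subj
tense: A=pres vs B=pres -> unified: pres
voice: A=act vs B=act -> unified: act
No clashes found.

Unified: {case: dat, mood: subj, tense: pres, voice: act}


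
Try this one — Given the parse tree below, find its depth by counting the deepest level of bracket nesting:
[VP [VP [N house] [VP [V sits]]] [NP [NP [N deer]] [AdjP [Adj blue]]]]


Count bracket nesting levels:
'[' at pos 0: depth = 1
'[' at pos 4: depth = 2
'[' at pos 8: depth = 3
'[' at pos 18: depth = 3
'[' at pos 22: depth = 4
'[' at pos 33: depth = 2
'[' at pos 37: depth = 3
'[' at pos 41: depth = 4
'[' at pos 51: depth = 3
'[' at pos 57: depth = 4
Maximum depth reached: 4

4


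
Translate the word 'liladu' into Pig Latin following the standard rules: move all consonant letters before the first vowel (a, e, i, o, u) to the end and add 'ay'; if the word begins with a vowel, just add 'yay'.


'liladu': move consonant cluster 'l' to end and add 'ay': 'iladulay'.

iladulay


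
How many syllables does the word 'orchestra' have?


Break 'orchestra' into syllables: or-ches-tra -> or | ches | tra = 3 syllables

3 syllables


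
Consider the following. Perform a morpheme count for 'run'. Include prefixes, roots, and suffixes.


Decomposition: run (free morpheme) = 1 morpheme(s)

1 morphemes


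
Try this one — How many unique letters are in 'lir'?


Unique letters in 'lir': {i, l, r} = 3 distinct letters.

3


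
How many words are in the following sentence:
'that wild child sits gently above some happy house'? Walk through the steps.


Split into words: that | wild | child | sits | gently | above | some | happy | house = 9 words.

9


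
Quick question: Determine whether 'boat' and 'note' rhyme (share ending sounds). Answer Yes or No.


Rime (stressed vowel + following sounds) of 'boat': -oat = /oʊt/
Rime of 'note': -ote = /oʊt/
/oʊt/ and /oʊt/ are the same ending sound, so the words rhyme.

Yes


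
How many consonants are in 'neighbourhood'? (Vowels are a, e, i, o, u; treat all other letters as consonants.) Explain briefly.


Consonants in 'neighbourhood': n, g, h, b, r, h, d = 7 consonants.

7


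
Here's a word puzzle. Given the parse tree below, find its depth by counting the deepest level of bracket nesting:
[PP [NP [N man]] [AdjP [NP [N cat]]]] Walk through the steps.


Count bracket nesting levels:
'[' at pos 0: depth = 1
'[' at pos 4: depth = 2
'[' at pos 8: depth = 3
'[' at pos 17: depth = 2
'[' at pos 23: depth = 3
'[' at pos 27: depth = 4
Maximum depth reached: 4

4


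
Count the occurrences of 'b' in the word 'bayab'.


Letter 'b' in 'bayab': found at position(s) 1, 5 = 2 occurrence(s).

2


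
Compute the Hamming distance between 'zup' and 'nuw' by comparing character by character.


Alignment:
Position 1: 'z' vs 'n' = DIFFER
Position 2: 'u' vs 'u' = match
Position 3: 'p' vs 'w' = DIFFER
Total differences: 2

2


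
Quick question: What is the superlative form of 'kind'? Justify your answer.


Apply superlative formation (add -est): 'kind' -> 'kindest'.

kindest


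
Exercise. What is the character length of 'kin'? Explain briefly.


Spell out 'kin' and number each letter: k(1), i(2), n(3). Total: 3 letters.

3


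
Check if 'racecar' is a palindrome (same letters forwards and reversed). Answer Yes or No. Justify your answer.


Forward: 'racecar'
Reversed: 'racecar'
They are identical.

Yes


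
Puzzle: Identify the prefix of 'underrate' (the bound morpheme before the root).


The word 'underrate' = 'under' (prefix) + 'rate' (root). The prefix is 'under'.

under


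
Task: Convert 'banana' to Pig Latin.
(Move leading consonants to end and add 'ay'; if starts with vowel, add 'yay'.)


'banana': move consonant cluster 'b' to end and add 'ay': 'ananabay'.

ananabay


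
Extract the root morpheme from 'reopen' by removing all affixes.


Remove prefix 're' from 'reopen' to get root 'open'.

open


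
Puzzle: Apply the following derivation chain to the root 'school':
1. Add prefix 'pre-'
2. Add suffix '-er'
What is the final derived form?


Step 1: Add prefix 'pre-' to 'school' = 'preschool'
Step 2: Add suffix '-er' to 'preschool' = 'preschooler'

preschooler


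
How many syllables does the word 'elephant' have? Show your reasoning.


Break 'elephant' into syllables: el-e-phant -> el | e | phant = 3 syllables

3 syllables


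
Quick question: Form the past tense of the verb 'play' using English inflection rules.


Apply rule: Add -ed. 'play' becomes 'played'.

played


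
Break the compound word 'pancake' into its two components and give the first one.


Split 'pancake' into 'pan' + 'cake'. The first part is 'pan'.

pan


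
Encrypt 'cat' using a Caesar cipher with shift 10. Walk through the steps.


Shift each letter by 10: c -> m, a -> k, t -> d. Result: 'mkd'.

mkd


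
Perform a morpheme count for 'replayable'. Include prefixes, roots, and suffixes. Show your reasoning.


Decomposition: re- (prefix) + play (root) + -able (suffix) = 3 morpheme(s)

3 morphemes


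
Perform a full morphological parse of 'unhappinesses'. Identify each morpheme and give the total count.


Step 1: Identify prefix: 'un' (meaning: not/reverse)
Step 2: Identify root: 'happy'
Step 3: Identify suffix(es): 'ness, es'
Decomposition: un- (prefix: not/reverse) + happy (root) + -ness (suffix: state of) + -es (plural)
Total morphemes: 4

4 morphemes (un- (prefix: not/reverse) + happy (root) + -ness (suffix: state of) + -es (plural))


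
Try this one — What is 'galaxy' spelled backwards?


Reverse 'galaxy' character by character: 'yxalag'.

yxalag


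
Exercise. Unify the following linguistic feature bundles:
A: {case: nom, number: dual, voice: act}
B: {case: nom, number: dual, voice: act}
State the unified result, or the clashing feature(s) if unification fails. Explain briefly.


Compare features:
case: A=nom vs B=nom -> unified: nom
number: A=dual vs B=dual -> unified: dual
voice: A=act vs B=act -> unified: act
No clashes found.

Unified: {case: nom, number: dual, voice: act}


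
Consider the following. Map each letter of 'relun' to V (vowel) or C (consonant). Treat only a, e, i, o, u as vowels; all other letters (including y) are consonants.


Letter mapping: r = C, e = V, l = C, u = V, n = C.

CVCVC


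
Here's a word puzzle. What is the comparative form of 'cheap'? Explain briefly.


Apply comparative formation (add -er): 'cheap' -> 'cheaper'.

cheaper


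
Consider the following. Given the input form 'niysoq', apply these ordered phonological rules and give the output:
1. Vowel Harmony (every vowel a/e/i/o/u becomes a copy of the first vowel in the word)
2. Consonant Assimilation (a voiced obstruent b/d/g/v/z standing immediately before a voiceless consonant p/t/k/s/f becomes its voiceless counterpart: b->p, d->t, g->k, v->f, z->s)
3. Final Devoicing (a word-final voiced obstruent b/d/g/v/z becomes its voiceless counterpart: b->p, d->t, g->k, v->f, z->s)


Starting form: 'niysoq'
Rule 1: Vowel Harmony: all vowels become 'i' (matching first vowel). 'niysoq' -> 'niysiq'
Rule 2: Consonant Assimilation: no voiced obstruent (b/d/g/v/z) stands immediately before a voiceless consonant (p/t/k/s/f). No change.
Rule 3: Final Devoicing: final consonant 'q' is not one of the voiced obstruents b/d/g/v/z. No change.
Final form: 'niysiq'

niysiq


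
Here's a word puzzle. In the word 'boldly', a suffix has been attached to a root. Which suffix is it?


The word 'boldly' = 'bold' (root) + '-ly' (suffix). The suffix is '-ly'.

ly


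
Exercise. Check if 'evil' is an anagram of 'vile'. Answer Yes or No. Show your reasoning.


Sorted letters of 'evil': 'eilv'
Sorted letters of 'vile': 'eilv'
They match.

Yes


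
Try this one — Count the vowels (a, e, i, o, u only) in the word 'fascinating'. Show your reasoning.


Vowels in 'fascinating': a, i, a, i = 4 vowels.

4


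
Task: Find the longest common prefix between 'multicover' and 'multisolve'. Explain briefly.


Compare from the start: 5 characters match: 'multi'. Mismatch at position 6: 'c' vs 's'.

multi


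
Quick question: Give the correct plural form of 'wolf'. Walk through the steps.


Apply rule: Change -f to -ves. 'wolf' becomes 'wolves'.

wolves


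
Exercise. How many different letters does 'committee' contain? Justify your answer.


Unique letters in 'committee': {c, e, i, m, o, t} = 6 distinct letters.

6


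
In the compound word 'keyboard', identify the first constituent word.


Split 'keyboard' into 'key' + 'board'. The first part is 'key'.

key


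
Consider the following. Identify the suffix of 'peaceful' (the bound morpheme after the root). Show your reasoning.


The word 'peaceful' = 'peace' (root) + '-ful' (suffix). The suffix is '-ful'.

ful


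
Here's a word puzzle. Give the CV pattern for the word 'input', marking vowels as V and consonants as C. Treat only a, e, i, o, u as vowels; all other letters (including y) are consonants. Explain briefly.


Letter mapping: i = V, n = C, p = C, u = V, t = C.

VCCVC


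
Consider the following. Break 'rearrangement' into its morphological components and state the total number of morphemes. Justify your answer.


Step 1: Identify prefix: 're' (meaning: again)
Step 2: Identify root: 'arrange'
Step 3: Identify suffix(es): 'ment'
Decomposition: re- (prefix: again) + arrange (root) + -ment (suffix: action/result)
Total morphemes: 3

3 morphemes (re- (prefix: again) + arrange (root) + -ment (suffix: action/result))


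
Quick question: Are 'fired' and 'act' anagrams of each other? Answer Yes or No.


Sorted letters of 'fired': 'defir'
Sorted letters of 'act': 'act'
They do not match.

No


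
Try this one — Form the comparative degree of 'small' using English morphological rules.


Apply comparative formation (add -er): 'small' -> 'smaller'.

smaller


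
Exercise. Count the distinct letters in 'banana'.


Unique letters in 'banana': {a, b, n} = 3 distinct letters.

3


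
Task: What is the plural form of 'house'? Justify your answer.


Apply rule: Add -s. 'house' becomes 'houses'.

houses


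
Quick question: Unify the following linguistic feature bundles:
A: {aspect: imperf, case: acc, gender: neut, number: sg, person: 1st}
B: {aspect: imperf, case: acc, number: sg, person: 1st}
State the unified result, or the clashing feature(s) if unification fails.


Compare features:
aspect: A=imperf vs B=imperf -> unified: imperf
case: A=acc vs B=acc -> unified: acc
gender: A=neut vs B=_ -> unified: neut
number: A=sg vs B=sg -> unified: sg
person: A=1st vs B=1st -> unified: 1st
No clashes found.

Unified: {aspect: imperf, case: acc, gender: neut, number: sg, person: 1st}


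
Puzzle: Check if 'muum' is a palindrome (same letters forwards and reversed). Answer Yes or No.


Forward: 'muum'
Reversed: 'muum'
They are identical.

Yes


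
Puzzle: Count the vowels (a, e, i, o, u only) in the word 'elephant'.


Vowels in 'elephant': e, e, a = 3 vowels.

3


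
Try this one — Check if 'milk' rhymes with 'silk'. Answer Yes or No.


Rime (stressed vowel + following sounds) of 'milk': -ilk = /ɪlk/
Rime of 'silk': -ilk = /ɪlk/
/ɪlk/ and /ɪlk/ are the same ending sound, so the words rhyme.

Yes


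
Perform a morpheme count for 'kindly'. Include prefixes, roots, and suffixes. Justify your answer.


Decomposition: kind (root) + -ly (suffix) = 2 morpheme(s)

2 morphemes


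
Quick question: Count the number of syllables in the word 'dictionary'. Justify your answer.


Break 'dictionary' into syllables: dic-tion-ar-y -> dic | tion | ar | y = 4 syllables

4 syllables


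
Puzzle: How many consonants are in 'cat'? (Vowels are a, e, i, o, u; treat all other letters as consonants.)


Consonants in 'cat': c, t = 2 consonants.

2


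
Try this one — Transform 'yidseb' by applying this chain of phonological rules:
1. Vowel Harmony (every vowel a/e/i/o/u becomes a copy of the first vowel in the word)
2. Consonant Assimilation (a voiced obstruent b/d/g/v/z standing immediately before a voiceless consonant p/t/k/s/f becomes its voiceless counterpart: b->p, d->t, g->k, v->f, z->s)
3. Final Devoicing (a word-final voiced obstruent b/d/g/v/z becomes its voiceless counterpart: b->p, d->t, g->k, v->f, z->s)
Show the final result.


Starting form: 'yidseb'
Rule 1: Vowel Harmony: all vowels become 'i' (matching first vowel). 'yidseb' -> 'yidsib'
Rule 2: Consonant Assimilation: voiced obstruent before voiceless consonant becomes voiceless ('ds' -> 'ts'). 'yidsib' -> 'yitsib'
Rule 3: Final Devoicing: word-final voiced obstruent 'b' becomes voiceless 'p'. 'yitsib' -> 'yitsip'
Final form: 'yitsip'

yitsip


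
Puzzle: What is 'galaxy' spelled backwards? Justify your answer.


Reverse 'galaxy' character by character: 'yxalag'.

yxalag


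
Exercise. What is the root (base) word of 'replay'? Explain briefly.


Remove prefix 're' from 'replay' to get root 'play'.

play


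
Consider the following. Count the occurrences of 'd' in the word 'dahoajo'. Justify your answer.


Letter 'd' in 'dahoajo': found at position(s) 1 = 1 occurrence(s).

1


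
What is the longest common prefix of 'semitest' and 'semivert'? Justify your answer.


Compare from the start: 4 characters match: 'semi'. Mismatch at position 5: 't' vs 'v'.

semi


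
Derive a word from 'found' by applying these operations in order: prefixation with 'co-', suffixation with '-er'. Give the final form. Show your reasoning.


Step 1: Add prefix 'co-' to 'found' = 'cofound'
Step 2: Add suffix '-er' to 'cofound' = 'cofounder'

cofounder


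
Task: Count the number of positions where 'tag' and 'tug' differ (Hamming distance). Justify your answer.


Alignment:
Position 1: 't' vs 't' = match
Position 2: 'a' vs 'u' = DIFFER
Position 3: 'g' vs 'g' = match
Total differences: 1

1


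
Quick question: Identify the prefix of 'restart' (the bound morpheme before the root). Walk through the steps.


The word 'restart' = 're' (prefix) + 'start' (root). The prefix is 're'.

re


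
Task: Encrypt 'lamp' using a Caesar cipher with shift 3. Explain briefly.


Shift each letter by 3: l -> o, a -> d, m -> p, p -> s. Result: 'odps'.

odps


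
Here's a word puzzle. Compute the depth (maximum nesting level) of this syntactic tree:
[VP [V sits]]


Count bracket nesting levels:
'[' at pos 0: depth = 1
'[' at pos 4: depth = 2
Maximum depth reached: 2

2


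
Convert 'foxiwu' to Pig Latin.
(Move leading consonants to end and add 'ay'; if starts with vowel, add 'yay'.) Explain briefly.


'foxiwu': move consonant cluster 'f' to end and add 'ay': 'oxiwufay'.

oxiwufay


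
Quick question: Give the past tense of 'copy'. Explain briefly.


Apply rule: Change -y to -ied. 'copy' becomes 'copied'.

copied


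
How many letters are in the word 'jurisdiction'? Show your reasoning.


Spell out 'jurisdiction' and number each letter: j(1), u(2), r(3), i(4), s(5), d(6), i(7), c(8), t(9), i(10), o(11), n(12). Total: 12 letters.

12


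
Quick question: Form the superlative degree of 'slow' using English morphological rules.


Apply superlative formation (add -est): 'slow' -> 'slowest'.

slowest


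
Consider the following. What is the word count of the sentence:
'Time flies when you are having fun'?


Split into words: Time | flies | when | you | are | having | fun = 7 words.

7


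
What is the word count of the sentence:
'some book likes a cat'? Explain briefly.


Split into words: some | book | likes | a | cat = 5 words.

5


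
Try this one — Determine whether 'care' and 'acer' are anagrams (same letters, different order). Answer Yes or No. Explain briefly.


Sorted letters of 'care': 'acer'
Sorted letters of 'acer': 'acer'
They match.

Yes


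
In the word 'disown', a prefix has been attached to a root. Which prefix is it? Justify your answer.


The word 'disown' = 'dis' (prefix) + 'own' (root). The prefix is 'dis'.

dis


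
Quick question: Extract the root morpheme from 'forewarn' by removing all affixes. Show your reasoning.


Remove prefix 'fore' from 'forewarn' to get root 'warn'.

warn


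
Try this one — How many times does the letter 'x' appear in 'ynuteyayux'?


Letter 'x' in 'ynuteyayux': found at position(s) 10 = 1 occurrence(s).

1


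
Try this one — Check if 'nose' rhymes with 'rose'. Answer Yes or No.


Rime (stressed vowel + following sounds) of 'nose': -ose = /oʊz/
Rime of 'rose': -ose = /oʊz/
/oʊz/ and /oʊz/ are the same ending sound, so the words rhyme.

Yes


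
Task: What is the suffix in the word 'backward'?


The word 'backward' = 'back' (root) + '-ward' (suffix). The suffix is '-ward'.

ward


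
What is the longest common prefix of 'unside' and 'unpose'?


Compare from the start: 2 characters match: 'un'. Mismatch at position 3: 's' vs 'p'.

un


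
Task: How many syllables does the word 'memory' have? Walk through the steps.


Break 'memory' into syllables: mem-o-ry -> mem | o | ry = 3 syllables

3 syllables


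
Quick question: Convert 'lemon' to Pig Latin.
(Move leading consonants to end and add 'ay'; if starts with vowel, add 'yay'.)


'lemon': move consonant cluster 'l' to end and add 'ay': 'emonlay'.

emonlay


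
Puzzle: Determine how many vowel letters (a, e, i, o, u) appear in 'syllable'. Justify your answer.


Vowels in 'syllable': a, e = 2 vowels.

2


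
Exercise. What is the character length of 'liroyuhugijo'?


Spell out 'liroyuhugijo' and number each letter: l(1), i(2), r(3), o(4), y(5), u(6), h(7), u(8), g(9), i(10), j(11), o(12). Total: 12 letters.

12


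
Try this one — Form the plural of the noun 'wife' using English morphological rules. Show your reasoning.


Apply rule: Change -fe to -ves. 'wife' becomes 'wives'.

wives


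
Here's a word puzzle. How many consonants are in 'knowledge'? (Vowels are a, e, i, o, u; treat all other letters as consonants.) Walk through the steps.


Consonants in 'knowledge': k, n, w, l, d, g = 6 consonants.

6


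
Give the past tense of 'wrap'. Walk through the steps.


Apply rule: Double final consonant and add -ed. 'wrap' becomes 'wrapped'.

wrapped


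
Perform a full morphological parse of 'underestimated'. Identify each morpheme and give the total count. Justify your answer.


Step 1: Identify prefix: 'under' (meaning: beneath/insufficient)
Step 2: Identify root: 'estimate'
Step 3: Identify suffix(es): 'ed'
Decomposition: under- (prefix: beneath/insufficient) + estimate (root) + -ed (suffix: past)
Total morphemes: 3

3 morphemes (under- (prefix: beneath/insufficient) + estimate (root) + -ed (suffix: past))


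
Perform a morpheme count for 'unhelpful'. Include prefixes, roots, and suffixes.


Decomposition: un- (prefix) + help (root) + -ful (suffix) = 3 morpheme(s)

3 morphemes


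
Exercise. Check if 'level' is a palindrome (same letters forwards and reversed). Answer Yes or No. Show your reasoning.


Forward: 'level'
Reversed: 'level'
They are identical.

Yes


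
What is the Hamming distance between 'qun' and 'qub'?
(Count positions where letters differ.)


Alignment:
Position 1: 'q' vs 'q' = match
Position 2: 'u' vs 'u' = match
Position 3: 'n' vs 'b' = DIFFER
Total differences: 1

1


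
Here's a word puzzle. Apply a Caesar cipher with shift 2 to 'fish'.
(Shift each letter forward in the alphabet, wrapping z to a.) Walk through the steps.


Shift each letter by 2: f -> h, i -> k, s -> u, h -> j. Result: 'hkuj'.

hkuj


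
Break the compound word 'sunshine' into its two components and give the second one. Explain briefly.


Split 'sunshine' into 'sun' + 'shine'. The second part is 'shine'.

shine


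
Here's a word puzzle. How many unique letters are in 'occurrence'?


Unique letters in 'occurrence': {c, e, n, o, r, u} = 6 distinct letters.

6


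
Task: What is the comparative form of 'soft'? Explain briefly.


Apply comparative formation (add -er): 'soft' -> 'softer'.

softer


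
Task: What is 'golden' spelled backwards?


Reverse 'golden' character by character: 'nedlog'.

nedlog


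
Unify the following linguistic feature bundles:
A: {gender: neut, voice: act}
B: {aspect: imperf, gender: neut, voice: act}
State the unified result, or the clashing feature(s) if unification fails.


Compare features:
aspect: A=_ vs B=imperf -> unified: imperf
gender: A=neut vs B=neut -> unified: neut
voice: A=act vs B=act -> unified: act
No clashes found.

Unified: {aspect: imperf, gender: neut, voice: act}


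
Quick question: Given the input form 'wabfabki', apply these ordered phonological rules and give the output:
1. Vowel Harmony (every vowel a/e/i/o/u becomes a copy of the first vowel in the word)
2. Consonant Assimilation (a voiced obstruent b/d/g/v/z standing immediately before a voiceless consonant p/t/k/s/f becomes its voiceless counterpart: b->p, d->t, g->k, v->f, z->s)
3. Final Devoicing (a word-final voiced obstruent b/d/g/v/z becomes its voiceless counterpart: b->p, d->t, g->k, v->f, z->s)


Starting form: 'wabfabki'
Rule 1: Vowel Harmony: all vowels become 'a' (matching first vowel). 'wabfabki' -> 'wabfabka'
Rule 2: Consonant Assimilation: voiced obstruent before voiceless consonant becomes voiceless ('bf' -> 'pf', 'bk' -> 'pk'). 'wabfabka' -> 'wapfapka'
Rule 3: Final Devoicing: the word ends in the vowel 'a', not a consonant. No change.
Final form: 'wapfapka'

wapfapka


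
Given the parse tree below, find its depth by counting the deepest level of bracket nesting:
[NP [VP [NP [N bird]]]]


Count bracket nesting levels:
'[' at pos 0: depth = 1
'[' at pos 4: depth = 2
'[' at pos 8: depth = 3
'[' at pos 12: depth = 4
Maximum depth reached: 4

4


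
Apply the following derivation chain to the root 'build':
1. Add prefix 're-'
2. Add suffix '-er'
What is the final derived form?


Step 1: Add prefix 're-' to 'build' = 'rebuild'
Step 2: Add suffix '-er' to 'rebuild' = 'rebuilder'

rebuilder


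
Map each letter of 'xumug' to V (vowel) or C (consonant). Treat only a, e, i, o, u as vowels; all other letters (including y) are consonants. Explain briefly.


Letter mapping: x = C, u = V, m = C, u = V, g = C.

CVCVC


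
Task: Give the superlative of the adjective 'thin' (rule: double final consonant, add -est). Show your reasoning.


Apply superlative formation (double final consonant, add -est): 'thin' -> 'thinnest'.

thinnest


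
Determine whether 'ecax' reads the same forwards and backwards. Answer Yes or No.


Forward: 'ecax'
Reversed: 'xace'
They differ.

No


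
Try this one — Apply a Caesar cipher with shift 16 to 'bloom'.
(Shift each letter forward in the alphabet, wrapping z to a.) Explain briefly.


Shift each letter by 16: b -> r, l -> b, o -> e, o -> e, m -> c. Result: 'rbeec'.

rbeec


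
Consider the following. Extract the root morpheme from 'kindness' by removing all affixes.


Remove suffix '-ness' from 'kindness' to get root 'kind'.

kind


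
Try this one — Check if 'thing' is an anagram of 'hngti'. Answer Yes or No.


Sorted letters of 'thing': 'ghint'
Sorted letters of 'hngti': 'ghint'
They match.

Yes


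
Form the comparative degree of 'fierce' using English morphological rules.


Apply comparative formation (ends in e: add -r): 'fierce' -> 'fiercer'.

fiercer


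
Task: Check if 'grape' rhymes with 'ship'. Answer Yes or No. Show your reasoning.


Rime (stressed vowel + following sounds) of 'grape': -ape = /eɪp/
Rime of 'ship': -ip = /ɪp/
/eɪp/ and /ɪp/ are different ending sounds, so the words do not rhyme.

No


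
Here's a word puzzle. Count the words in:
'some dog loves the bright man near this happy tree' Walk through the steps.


Split into words: some | dog | loves | the | bright | man | near | this | happy | tree = 10 words.

10


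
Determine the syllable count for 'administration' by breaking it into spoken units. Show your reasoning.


Break 'administration' into syllables: ad-min-is-tra-tion -> ad | min | is | tra | tion = 5 syllables

5 syllables


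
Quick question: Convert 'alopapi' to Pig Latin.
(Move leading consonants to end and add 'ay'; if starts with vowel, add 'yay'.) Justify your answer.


'alopapi' starts with a vowel, so add 'yay': 'alopapiyay'.

alopapiyay


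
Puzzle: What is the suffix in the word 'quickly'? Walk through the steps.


The word 'quickly' = 'quick' (root) + '-ly' (suffix). The suffix is '-ly'.

ly


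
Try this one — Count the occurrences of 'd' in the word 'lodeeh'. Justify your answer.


Letter 'd' in 'lodeeh': found at position(s) 3 = 1 occurrence(s).

1


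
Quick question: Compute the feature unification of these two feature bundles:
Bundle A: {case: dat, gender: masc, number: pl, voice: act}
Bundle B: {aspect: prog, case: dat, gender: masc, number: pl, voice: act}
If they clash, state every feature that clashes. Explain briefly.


Compare features:
aspect: A=_ vs B=prog -> unified: prog
case: A=dat vs B=dat -> unified: dat
gender: A=masc vs B=masc -> unified: masc
number: A=pl vs B=pl -> unified: pl
voice: A=act vs B=act -> unified: act
No clashes found.

Unified: {aspect: prog, case: dat, gender: masc, number: pl, voice: act}


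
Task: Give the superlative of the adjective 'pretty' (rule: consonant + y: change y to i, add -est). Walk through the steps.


Apply superlative formation (consonant + y: change y to i, add -est): 'pretty' -> 'prettiest'.

prettiest


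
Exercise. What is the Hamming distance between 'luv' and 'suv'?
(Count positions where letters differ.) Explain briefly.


Alignment:
Position 1: 'l' vs 's' = DIFFER
Position 2: 'u' vs 'u' = match
Position 3: 'v' vs 'v' = match
Total differences: 1

1


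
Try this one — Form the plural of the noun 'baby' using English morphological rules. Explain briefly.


Apply rule: Change -y to -ies (consonant + y). 'baby' becomes 'babies'.

babies


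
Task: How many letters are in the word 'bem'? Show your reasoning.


Spell out 'bem' and number each letter: b(1), e(2), m(3). Total: 3 letters.

3


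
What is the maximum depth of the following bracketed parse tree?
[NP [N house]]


Count bracket nesting levels:
'[' at pos 0: depth = 1
'[' at pos 4: depth = 2
Maximum depth reached: 2

2


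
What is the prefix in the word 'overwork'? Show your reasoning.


The word 'overwork' = 'over' (prefix) + 'work' (root). The prefix is 'over'.

over


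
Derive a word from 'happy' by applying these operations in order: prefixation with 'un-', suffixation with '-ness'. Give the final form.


Step 1: Add prefix 'un-' to 'happy' = 'unhappy'
Step 2: Add suffix '-ness' to 'unhappy' = 'unhappiness'

unhappiness


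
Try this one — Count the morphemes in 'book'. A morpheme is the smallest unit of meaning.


Decomposition: book (free morpheme) = 1 morpheme(s)

1 morphemes


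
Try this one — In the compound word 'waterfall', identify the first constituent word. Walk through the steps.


Split 'waterfall' into 'water' + 'fall'. The first part is 'water'.

water


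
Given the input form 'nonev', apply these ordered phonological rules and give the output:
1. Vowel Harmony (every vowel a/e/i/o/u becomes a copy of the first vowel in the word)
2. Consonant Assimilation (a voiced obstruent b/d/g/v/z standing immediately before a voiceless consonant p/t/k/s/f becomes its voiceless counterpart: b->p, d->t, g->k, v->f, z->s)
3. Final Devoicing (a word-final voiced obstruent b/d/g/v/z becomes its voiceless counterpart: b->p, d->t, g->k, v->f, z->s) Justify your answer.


Starting form: 'nonev'
Rule 1: Vowel Harmony: all vowels become 'o' (matching first vowel). 'nonev' -> 'nonov'
Rule 2: Consonant Assimilation: no voiced obstruent (b/d/g/v/z) stands immediately before a voiceless consonant (p/t/k/s/f). No change.
Rule 3: Final Devoicing: word-final voiced obstruent 'v' becomes voiceless 'f'. 'nonov' -> 'nonof'
Final form: 'nonof'

nonof


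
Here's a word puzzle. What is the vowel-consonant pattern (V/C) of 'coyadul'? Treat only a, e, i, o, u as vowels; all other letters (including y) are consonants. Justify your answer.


Letter mapping: c = C, o = V, y = C, a = V, d = C, u = V, l = C.

CVCVCVC


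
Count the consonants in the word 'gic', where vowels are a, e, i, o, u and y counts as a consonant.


Consonants in 'gic': g, c = 2 consonants.

2


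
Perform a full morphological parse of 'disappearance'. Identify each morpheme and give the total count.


Step 1: Identify prefix: 'dis' (meaning: not/apart)
Step 2: Identify root: 'appear'
Step 3: Identify suffix(es): 'ance'
Decomposition: dis- (prefix: not/apart) + appear (root) + -ance (suffix: state/act)
Total morphemes: 3

3 morphemes (dis- (prefix: not/apart) + appear (root) + -ance (suffix: state/act))


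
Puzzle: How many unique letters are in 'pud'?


Unique letters in 'pud': {d, p, u} = 3 distinct letters.

3


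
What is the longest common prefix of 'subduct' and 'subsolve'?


Compare from the start: 3 characters match: 'sub'. Mismatch at position 4: 'd' vs 's'.

sub


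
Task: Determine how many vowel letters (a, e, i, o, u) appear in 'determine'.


Vowels in 'determine': e, e, i, e = 4 vowels.

4


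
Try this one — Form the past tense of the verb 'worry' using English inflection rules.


Apply rule: Change -y to -ied. 'worry' becomes 'worried'.

worried


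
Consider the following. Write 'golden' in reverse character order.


Reverse 'golden' character by character: 'nedlog'.

nedlog


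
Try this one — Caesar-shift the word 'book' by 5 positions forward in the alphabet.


Shift each letter by 5: b -> g, o -> t, o -> t, k -> p. Result: 'gttp'.

gttp


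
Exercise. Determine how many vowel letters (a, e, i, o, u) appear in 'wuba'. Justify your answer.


Vowels in 'wuba': u, a = 2 vowels.

2


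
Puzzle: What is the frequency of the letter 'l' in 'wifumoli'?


Letter 'l' in 'wifumoli': found at position(s) 7 = 1 occurrence(s).

1


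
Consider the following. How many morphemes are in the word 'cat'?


Decomposition: cat (free morpheme) = 1 morpheme(s)

1 morphemes


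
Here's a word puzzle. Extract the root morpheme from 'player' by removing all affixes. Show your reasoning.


Remove suffix '-er' from 'player' to get root 'play'.

play


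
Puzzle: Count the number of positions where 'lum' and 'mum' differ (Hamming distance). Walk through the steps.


Alignment:
Position 1: 'l' vs 'm' = DIFFER
Position 2: 'u' vs 'u' = match
Position 3: 'm' vs 'm' = match
Total differences: 1

1


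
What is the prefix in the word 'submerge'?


The word 'submerge' = 'sub' (prefix) + 'merge' (root). The prefix is 'sub'.

sub


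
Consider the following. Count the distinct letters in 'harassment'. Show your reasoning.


Unique letters in 'harassment': {a, e, h, m, n, r, s, t} = 8 distinct letters.

8


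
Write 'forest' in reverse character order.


Reverse 'forest' character by character: 'tserof'.

tserof


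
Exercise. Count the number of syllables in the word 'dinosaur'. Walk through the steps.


Break 'dinosaur' into syllables: di-no-saur -> di | no | saur = 3 syllables

3 syllables


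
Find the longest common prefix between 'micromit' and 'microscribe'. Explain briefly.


Compare from the start: 5 characters match: 'micro'. Mismatch at position 6: 'm' vs 's'.

micro


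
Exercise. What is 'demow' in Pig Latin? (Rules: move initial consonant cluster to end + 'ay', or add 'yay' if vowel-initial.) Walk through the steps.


'demow': move consonant cluster 'd' to end and add 'ay': 'emowday'.

emowday


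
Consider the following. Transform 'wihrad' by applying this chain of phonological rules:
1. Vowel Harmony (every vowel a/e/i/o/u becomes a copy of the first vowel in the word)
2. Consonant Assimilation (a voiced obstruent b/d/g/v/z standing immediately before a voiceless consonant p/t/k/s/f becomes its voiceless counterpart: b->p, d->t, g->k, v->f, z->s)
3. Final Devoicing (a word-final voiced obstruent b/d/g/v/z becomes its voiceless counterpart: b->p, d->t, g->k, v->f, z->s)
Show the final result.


Starting form: 'wihrad'
Rule 1: Vowel Harmony: all vowels become 'i' (matching first vowel). 'wihrad' -> 'wihrid'
Rule 2: Consonant Assimilation: no voiced obstruent (b/d/g/v/z) stands immediately before a voiceless consonant (p/t/k/s/f). No change.
Rule 3: Final Devoicing: word-final voiced obstruent 'd' becomes voiceless 't'. 'wihrid' -> 'wihrit'
Final form: 'wihrit'

wihrit


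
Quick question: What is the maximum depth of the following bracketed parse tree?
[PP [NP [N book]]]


Count bracket nesting levels:
'[' at pos 0: depth = 1
'[' at pos 4: depth = 2
'[' at pos 8: depth = 3
Maximum depth reached: 3

3


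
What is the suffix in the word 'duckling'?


The word 'duckling' = 'duck' (root) + '-ling' (suffix). The suffix is '-ling'.

ling


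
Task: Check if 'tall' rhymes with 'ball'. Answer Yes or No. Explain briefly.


Rime (stressed vowel + following sounds) of 'tall': -all = /ɔːl/
Rime of 'ball': -all = /ɔːl/
/ɔːl/ and /ɔːl/ are the same ending sound, so the words rhyme.

Yes


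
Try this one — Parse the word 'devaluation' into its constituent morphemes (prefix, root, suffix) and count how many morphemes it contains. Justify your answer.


Step 1: Identify prefix: 'de' (meaning: reverse/remove)
Step 2: Identify root: 'value'
Step 3: Identify suffix(es): 'ation'
Decomposition: de- (prefix: reverse/remove) + value (root) + -ation (suffix: act of)
Total morphemes: 3

3 morphemes (de- (prefix: reverse/remove) + value (root) + -ation (suffix: act of))


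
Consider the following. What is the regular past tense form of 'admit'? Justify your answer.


Apply rule: Double final consonant and add -ed. 'admit' becomes 'admitted'.

admitted


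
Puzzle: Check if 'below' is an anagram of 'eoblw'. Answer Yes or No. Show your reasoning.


Sorted letters of 'below': 'below'
Sorted letters of 'eoblw': 'below'
They match.

Yes


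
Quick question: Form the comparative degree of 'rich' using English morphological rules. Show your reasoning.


Apply comparative formation (add -er): 'rich' -> 'richer'.

richer


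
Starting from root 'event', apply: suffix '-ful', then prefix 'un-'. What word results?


Step 1: Add suffix '-ful' to 'event' = 'eventful'
Step 2: Add prefix 'un-' to 'eventful' = 'uneventful'

uneventful


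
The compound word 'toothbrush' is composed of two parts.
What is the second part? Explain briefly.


Split 'toothbrush' into 'tooth' + 'brush'. The second part is 'brush'.

brush


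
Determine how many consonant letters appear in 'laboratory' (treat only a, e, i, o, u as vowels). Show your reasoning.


Consonants in 'laboratory': l, b, r, t, r, y = 6 consonants.

6


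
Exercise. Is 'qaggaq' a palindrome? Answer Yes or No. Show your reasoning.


Forward: 'qaggaq'
Reversed: 'qaggaq'
They are identical.

Yes


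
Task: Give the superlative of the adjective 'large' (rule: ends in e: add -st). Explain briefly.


Apply superlative formation (ends in e: add -st): 'large' -> 'largest'.

largest


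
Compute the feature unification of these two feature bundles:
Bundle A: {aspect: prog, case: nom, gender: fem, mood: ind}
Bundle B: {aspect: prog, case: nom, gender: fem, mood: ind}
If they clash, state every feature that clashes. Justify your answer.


Compare features:
aspect: A=prog vs B=prog -> unified: prog
case: A=nom vs B=nom -> unified: nom
gender: A=fem vs B=fem -> unified: fem
mood: A=ind vs B=ind -> unified: ind
No clashes found.

Unified: {aspect: prog, case: nom, gender: fem, mood: ind}


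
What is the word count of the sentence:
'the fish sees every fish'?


Split into words: the | fish | sees | every | fish = 5 words.

5


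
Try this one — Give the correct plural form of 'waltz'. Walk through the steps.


Apply rule: Add -es (sibilant/fricative ending). 'waltz' becomes 'waltzes'.

waltzes


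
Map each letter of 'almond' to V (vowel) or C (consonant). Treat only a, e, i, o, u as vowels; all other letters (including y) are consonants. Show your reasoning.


Letter mapping: a = V, l = C, m = C, o = V, n = C, d = C.

VCCVCC


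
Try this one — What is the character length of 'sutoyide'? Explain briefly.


Spell out 'sutoyide' and number each letter: s(1), u(2), t(3), o(4), y(5), i(6), d(7), e(8). Total: 8 letters.

8


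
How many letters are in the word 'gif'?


Spell out 'gif' and number each letter: g(1), i(2), f(3). Total: 3 letters.

3


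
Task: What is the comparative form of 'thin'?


Apply comparative formation (double final consonant, add -er): 'thin' -> 'thinner'.

thinner


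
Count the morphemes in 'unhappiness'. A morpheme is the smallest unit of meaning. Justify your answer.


Decomposition: un- (prefix) + happy (root) + -ness (suffix) = 3 morpheme(s)

3 morphemes


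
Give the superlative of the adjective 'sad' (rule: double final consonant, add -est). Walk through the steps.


Apply superlative formation (double final consonant, add -est): 'sad' -> 'saddest'.

saddest


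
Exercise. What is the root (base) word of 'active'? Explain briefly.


Remove suffix '-ive' from 'active' to get root 'act'.

act


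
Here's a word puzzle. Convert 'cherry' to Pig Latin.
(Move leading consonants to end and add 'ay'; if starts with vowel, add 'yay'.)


'cherry': move consonant cluster 'ch' to end and add 'ay': 'errychay'.

errychay


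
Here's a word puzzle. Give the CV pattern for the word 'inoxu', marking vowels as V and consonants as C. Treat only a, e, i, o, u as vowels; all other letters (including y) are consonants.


Letter mapping: i = V, n = C, o = V, x = C, u = V.

VCVCV


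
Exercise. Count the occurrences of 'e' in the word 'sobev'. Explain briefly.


Letter 'e' in 'sobev': found at position(s) 4 = 1 occurrence(s).

1
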